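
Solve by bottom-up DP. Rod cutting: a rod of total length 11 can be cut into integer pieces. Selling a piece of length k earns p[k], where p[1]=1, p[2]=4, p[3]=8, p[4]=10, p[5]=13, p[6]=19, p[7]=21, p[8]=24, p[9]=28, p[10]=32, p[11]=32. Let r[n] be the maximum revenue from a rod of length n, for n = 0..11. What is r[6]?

19

   n    0    1    2    3    4    5    6    7    8    9   10   11
r[n]    0    1    4    8   10   13   19   21   24   28   32   33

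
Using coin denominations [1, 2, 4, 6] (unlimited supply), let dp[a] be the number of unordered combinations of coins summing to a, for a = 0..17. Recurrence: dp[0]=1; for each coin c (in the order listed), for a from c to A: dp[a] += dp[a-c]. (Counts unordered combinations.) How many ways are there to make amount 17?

41

after  coin     0     1     2     3     4     5     6     7     8     9    10    11    12    13    14    15    16    17
          1     1     1     1     1     1     1     1     1     1     1     1     1     1     1     1     1     1     1
          2     1     1     2     2     3     3     4     4     5     5     6     6     7     7     8     8     9     9
          4     1     1     2     2     4     4     6     6     9     9    12    12    16    16    20    20    25    25
          6     1     1     2     2     4     4     7     7    11    11    16    16    23    23    31    31    41    41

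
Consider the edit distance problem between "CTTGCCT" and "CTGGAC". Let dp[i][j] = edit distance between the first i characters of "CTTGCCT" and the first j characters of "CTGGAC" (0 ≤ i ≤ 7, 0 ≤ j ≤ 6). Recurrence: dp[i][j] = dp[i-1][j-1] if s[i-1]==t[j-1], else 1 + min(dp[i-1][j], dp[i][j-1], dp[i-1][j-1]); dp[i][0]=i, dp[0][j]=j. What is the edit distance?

3

   ''  C  T  G  G  A  C
''  0  1  2  3  4  5  6
 C  1  0  1  2  3  4  5
 T  2  1  0  1  2  3  4
 T  3  2  1  1  2  3  4
 G  4  3  2  1  1  2  3
 C  5  4  3  2  2  2  2
 C  6  5  4  3  3  3  2
 T  7  6  5  4  4  4  3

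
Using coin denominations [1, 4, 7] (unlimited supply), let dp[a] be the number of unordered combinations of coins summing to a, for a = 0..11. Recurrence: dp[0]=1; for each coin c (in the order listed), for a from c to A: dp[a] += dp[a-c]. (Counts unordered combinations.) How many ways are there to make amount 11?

5

after  coin     0     1     2     3     4     5     6     7     8     9    10    11
          1     1     1     1     1     1     1     1     1     1     1     1     1
          4     1     1     1     1     2     2     2     2     3     3     3     3
          7     1     1     1     1     2     2     2     3     4     4     4     5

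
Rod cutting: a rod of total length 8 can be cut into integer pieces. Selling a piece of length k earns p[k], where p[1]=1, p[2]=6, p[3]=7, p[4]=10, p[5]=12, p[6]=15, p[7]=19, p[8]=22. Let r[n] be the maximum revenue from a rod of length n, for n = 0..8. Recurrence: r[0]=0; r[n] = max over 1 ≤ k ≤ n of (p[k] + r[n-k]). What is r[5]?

13

   n    0    1    2    3    4    5    6    7    8
r[n]    0    1    6    7   12   13   18   19   24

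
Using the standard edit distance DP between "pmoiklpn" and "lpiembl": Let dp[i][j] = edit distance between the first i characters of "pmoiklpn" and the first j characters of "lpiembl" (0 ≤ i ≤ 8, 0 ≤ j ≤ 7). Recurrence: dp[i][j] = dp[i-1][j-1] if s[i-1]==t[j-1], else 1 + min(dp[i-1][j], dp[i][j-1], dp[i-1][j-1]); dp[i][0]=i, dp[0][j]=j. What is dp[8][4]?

7

   ''  l  p  i  e  m  b  l
''  0  1  2  3  4  5  6  7
 p  1  1  1  2  3  4  5  6
 m  2  2  2  2  3  3  4  5
 o  3  3  3  3  3  4  4  5
 i  4  4  4  3  4  4  5  5
 k  5  5  5  4  4  5  5  6
 l  6  5  6  5  5  5  6  5
 p  7  6  5  6  6  6  6  6
 n  8  7  6  6  7  7  7  7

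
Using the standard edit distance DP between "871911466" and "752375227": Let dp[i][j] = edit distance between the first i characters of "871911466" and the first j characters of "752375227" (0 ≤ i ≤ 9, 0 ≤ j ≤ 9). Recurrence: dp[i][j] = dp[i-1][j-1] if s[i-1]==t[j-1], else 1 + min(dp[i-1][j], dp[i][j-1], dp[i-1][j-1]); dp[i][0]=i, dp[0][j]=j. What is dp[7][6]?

   ''  7  5  2  3  7  5  2  2  7
''  0  1  2  3  4  5  6  7  8  9
 8  1  1  2  3  4  5  6  7  8  9
 7  2  1  2  3  4  4  5  6  7  8
 1  3  2  2  3  4  5  5  6  7  8
 9  4  3  3  3  4  5  6  6  7  8
 1  5  4  4  4  4  5  6  7  7  8
 1  6  5  5  5  5  5  6  7  8  8
 4  7  6  6  6  6  6  6  7  8  9
 6  8  7  7  7  7  7  7  7  8  9
 6  9  8  8  8  8  8  8  8  8  9

6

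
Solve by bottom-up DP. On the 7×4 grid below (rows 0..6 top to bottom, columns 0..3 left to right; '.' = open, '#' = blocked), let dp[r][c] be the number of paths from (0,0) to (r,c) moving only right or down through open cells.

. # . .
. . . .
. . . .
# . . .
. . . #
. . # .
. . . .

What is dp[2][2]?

r\c   0   1   2   3
  0   1   0   0   0
  1   1   1   1   1
  2   1   2   3   4
  3   0   2   5   9
  4   0   2   7   0
  5   0   2   0   0
  6   0   2   2   2

3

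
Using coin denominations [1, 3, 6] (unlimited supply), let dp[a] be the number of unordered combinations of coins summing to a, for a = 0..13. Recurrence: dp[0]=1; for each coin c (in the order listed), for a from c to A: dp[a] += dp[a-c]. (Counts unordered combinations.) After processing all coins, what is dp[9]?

after  coin     0     1     2     3     4     5     6     7     8     9    10    11    12    13
          1     1     1     1     1     1     1     1     1     1     1     1     1     1     1
          3     1     1     1     2     2     2     3     3     3     4     4     4     5     5
          6     1     1     1     2     2     2     4     4     4     6     6     6     9     9

6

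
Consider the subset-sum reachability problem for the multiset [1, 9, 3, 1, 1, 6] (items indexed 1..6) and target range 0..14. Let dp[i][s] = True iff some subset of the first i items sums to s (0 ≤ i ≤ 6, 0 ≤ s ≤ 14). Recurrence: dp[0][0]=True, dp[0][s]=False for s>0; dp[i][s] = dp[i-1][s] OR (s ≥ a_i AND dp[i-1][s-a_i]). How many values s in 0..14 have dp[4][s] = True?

12

i\s   0   1   2   3   4   5   6   7   8   9  10  11  12  13  14
  0   T   F   F   F   F   F   F   F   F   F   F   F   F   F   F
  1   T   T   F   F   F   F   F   F   F   F   F   F   F   F   F
  2   T   T   F   F   F   F   F   F   F   T   T   F   F   F   F
  3   T   T   F   T   T   F   F   F   F   T   T   F   T   T   F
  4   T   T   T   T   T   T   F   F   F   T   T   T   T   T   T
  5   T   T   T   T   T   T   T   F   F   T   T   T   T   T   T
  6   T   T   T   T   T   T   T   T   T   T   T   T   T   T   T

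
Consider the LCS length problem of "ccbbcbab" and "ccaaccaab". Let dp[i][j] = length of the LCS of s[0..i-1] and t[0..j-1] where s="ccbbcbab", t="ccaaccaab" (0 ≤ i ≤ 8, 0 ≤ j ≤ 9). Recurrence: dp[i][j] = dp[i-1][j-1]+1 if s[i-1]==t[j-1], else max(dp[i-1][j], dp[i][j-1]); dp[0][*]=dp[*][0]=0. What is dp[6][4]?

   ''  c  c  a  a  c  c  a  a  b
''  0  0  0  0  0  0  0  0  0  0
 c  0  1  1  1  1  1  1  1  1  1
 c  0  1  2  2  2  2  2  2  2  2
 b  0  1  2  2  2  2  2  2  2  3
 b  0  1  2  2  2  2  2  2  2  3
 c  0  1  2  2  2  3  3  3  3  3
 b  0  1  2  2  2  3  3  3  3  4
 a  0  1  2  3  3  3  3  4  4  4
 b  0  1  2  3  3  3  3  4  4  5

2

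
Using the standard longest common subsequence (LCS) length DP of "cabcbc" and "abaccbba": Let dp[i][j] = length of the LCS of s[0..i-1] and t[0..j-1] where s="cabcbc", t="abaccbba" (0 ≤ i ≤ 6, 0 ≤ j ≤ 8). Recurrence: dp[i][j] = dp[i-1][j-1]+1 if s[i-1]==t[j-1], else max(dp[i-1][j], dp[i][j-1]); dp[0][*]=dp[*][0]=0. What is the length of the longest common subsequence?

4

   ''  a  b  a  c  c  b  b  a
''  0  0  0  0  0  0  0  0  0
 c  0  0  0  0  1  1  1  1  1
 a  0  1  1  1  1  1  1  1  2
 b  0  1  2  2  2  2  2  2  2
 c  0  1  2  2  3  3  3  3  3
 b  0  1  2  2  3  3  4  4  4
 c  0  1  2  2  3  4  4  4  4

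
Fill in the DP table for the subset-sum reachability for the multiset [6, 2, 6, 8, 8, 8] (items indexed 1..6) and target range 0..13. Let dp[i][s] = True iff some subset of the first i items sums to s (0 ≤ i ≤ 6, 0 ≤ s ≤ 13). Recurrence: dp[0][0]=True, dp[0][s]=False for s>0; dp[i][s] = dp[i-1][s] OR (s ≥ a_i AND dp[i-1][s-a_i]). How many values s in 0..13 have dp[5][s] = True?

i\s   0   1   2   3   4   5   6   7   8   9  10  11  12  13
  0   T   F   F   F   F   F   F   F   F   F   F   F   F   F
  1   T   F   F   F   F   F   T   F   F   F   F   F   F   F
  2   T   F   T   F   F   F   T   F   T   F   F   F   F   F
  3   T   F   T   F   F   F   T   F   T   F   F   F   T   F
  4   T   F   T   F   F   F   T   F   T   F   T   F   T   F
  5   T   F   T   F   F   F   T   F   T   F   T   F   T   F
  6   T   F   T   F   F   F   T   F   T   F   T   F   T   F

6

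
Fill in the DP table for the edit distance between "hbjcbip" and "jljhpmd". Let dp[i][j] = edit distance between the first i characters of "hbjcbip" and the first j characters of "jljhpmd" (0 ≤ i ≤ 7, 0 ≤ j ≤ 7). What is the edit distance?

6

   ''  j  l  j  h  p  m  d
''  0  1  2  3  4  5  6  7
 h  1  1  2  3  3  4  5  6
 b  2  2  2  3  4  4  5  6
 j  3  2  3  2  3  4  5  6
 c  4  3  3  3  3  4  5  6
 b  5  4  4  4  4  4  5  6
 i  6  5  5  5  5  5  5  6
 p  7  6  6  6  6  5  6  6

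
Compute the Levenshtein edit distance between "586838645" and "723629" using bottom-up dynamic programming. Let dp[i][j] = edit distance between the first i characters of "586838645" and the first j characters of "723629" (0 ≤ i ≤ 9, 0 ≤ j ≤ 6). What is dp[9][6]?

   ''  7  2  3  6  2  9
''  0  1  2  3  4  5  6
 5  1  1  2  3  4  5  6
 8  2  2  2  3  4  5  6
 6  3  3  3  3  3  4  5
 8  4  4  4  4  4  4  5
 3  5  5  5  4  5  5  5
 8  6  6  6  5  5  6  6
 6  7  7  7  6  5  6  7
 4  8  8  8  7  6  6  7
 5  9  9  9  8  7  7  7

7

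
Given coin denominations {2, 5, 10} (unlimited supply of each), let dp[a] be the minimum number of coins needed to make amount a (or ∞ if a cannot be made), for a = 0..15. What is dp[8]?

4

 a  0  1  2  3  4  5  6  7  8  9 10 11 12 13 14 15
dp  0  -  1  -  2  1  3  2  4  3  1  4  2  5  3  2
(- denotes ∞ / unreachable)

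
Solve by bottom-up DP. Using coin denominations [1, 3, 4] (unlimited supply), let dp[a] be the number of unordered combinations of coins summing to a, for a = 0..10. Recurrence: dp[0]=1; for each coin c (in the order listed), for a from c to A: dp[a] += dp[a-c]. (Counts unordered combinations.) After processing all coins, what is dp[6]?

4

after  coin     0     1     2     3     4     5     6     7     8     9    10
          1     1     1     1     1     1     1     1     1     1     1     1
          3     1     1     1     2     2     2     3     3     3     4     4
          4     1     1     1     2     3     3     4     5     6     7     8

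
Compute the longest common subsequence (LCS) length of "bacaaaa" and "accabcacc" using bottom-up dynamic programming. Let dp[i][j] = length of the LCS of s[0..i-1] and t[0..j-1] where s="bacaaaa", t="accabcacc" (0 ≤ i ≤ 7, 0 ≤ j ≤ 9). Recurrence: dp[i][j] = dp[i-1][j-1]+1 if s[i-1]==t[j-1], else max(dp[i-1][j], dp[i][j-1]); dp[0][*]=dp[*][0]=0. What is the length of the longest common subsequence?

   ''  a  c  c  a  b  c  a  c  c
''  0  0  0  0  0  0  0  0  0  0
 b  0  0  0  0  0  1  1  1  1  1
 a  0  1  1  1  1  1  1  2  2  2
 c  0  1  2  2  2  2  2  2  3  3
 a  0  1  2  2  3  3  3  3  3  3
 a  0  1  2  2  3  3  3  4  4  4
 a  0  1  2  2  3  3  3  4  4  4
 a  0  1  2  2  3  3  3  4  4  4

4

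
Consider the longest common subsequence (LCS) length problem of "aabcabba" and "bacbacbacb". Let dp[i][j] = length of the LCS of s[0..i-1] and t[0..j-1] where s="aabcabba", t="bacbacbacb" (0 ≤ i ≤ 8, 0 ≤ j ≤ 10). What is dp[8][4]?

   ''  b  a  c  b  a  c  b  a  c  b
''  0  0  0  0  0  0  0  0  0  0  0
 a  0  0  1  1  1  1  1  1  1  1  1
 a  0  0  1  1  1  2  2  2  2  2  2
 b  0  1  1  1  2  2  2  3  3  3  3
 c  0  1  1  2  2  2  3  3  3  4  4
 a  0  1  2  2  2  3  3  3  4  4  4
 b  0  1  2  2  3  3  3  4  4  4  5
 b  0  1  2  2  3  3  3  4  4  4  5
 a  0  1  2  2  3  4  4  4  5  5  5

3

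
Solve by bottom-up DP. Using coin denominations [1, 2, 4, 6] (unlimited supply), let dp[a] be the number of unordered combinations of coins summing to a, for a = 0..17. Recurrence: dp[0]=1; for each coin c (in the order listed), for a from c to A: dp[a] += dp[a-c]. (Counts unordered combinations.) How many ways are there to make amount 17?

41

after  coin     0     1     2     3     4     5     6     7     8     9    10    11    12    13    14    15    16    17
          1     1     1     1     1     1     1     1     1     1     1     1     1     1     1     1     1     1     1
          2     1     1     2     2     3     3     4     4     5     5     6     6     7     7     8     8     9     9
          4     1     1     2     2     4     4     6     6     9     9    12    12    16    16    20    20    25    25
          6     1     1     2     2     4     4     7     7    11    11    16    16    23    23    31    31    41    41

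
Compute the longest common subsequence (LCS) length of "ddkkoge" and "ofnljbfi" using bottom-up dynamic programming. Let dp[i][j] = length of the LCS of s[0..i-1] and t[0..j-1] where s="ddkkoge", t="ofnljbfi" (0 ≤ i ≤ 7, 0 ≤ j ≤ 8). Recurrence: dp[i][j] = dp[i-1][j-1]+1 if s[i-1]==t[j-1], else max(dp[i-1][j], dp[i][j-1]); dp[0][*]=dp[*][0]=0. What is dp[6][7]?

   ''  o  f  n  l  j  b  f  i
''  0  0  0  0  0  0  0  0  0
 d  0  0  0  0  0  0  0  0  0
 d  0  0  0  0  0  0  0  0  0
 k  0  0  0  0  0  0  0  0  0
 k  0  0  0  0  0  0  0  0  0
 o  0  1  1  1  1  1  1  1  1
 g  0  1  1  1  1  1  1  1  1
 e  0  1  1  1  1  1  1  1  1

1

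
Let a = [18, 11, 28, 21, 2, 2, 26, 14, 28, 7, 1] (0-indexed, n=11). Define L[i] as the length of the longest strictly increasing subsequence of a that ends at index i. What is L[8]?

   i    0    1    2    3    4    5    6    7    8    9   10
a[i]   18   11   28   21    2    2   26   14   28    7    1
L[i]    1    1    2    2    1    1    3    2    4    2    1

4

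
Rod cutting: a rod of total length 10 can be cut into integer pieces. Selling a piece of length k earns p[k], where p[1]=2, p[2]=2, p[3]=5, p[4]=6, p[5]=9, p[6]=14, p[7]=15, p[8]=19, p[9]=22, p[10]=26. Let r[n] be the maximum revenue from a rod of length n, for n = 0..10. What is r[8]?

   n    0    1    2    3    4    5    6    7    8    9   10
r[n]    0    2    4    6    8   10   14   16   19   22   26

19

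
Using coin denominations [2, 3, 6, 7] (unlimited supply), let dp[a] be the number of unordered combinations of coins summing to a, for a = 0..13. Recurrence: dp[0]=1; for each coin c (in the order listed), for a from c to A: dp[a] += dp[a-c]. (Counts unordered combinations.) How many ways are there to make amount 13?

after  coin     0     1     2     3     4     5     6     7     8     9    10    11    12    13
          2     1     0     1     0     1     0     1     0     1     0     1     0     1     0
          3     1     0     1     1     1     1     2     1     2     2     2     2     3     2
          6     1     0     1     1     1     1     3     1     3     3     3     3     6     3
          7     1     0     1     1     1     1     3     2     3     4     4     4     7     6

6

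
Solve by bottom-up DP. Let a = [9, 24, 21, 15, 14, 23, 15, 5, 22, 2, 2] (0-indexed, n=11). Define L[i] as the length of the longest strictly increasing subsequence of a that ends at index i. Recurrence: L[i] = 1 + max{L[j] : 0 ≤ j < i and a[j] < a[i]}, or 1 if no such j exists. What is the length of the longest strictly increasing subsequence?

4

   i    0    1    2    3    4    5    6    7    8    9   10
a[i]    9   24   21   15   14   23   15    5   22    2    2
L[i]    1    2    2    2    2    3    3    1    4    1    1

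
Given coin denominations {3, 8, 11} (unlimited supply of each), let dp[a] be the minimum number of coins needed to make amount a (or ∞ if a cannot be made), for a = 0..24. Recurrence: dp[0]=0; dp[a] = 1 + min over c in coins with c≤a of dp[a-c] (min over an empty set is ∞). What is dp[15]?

 a  0  1  2  3  4  5  6  7  8  9 10 11 12 13 14 15 16 17 18 19 20 21 22 23 24
dp  0  -  -  1  -  -  2  -  1  3  -  1  4  -  2  5  2  3  6  2  4  7  2  5  3
(- denotes ∞ / unreachable)

5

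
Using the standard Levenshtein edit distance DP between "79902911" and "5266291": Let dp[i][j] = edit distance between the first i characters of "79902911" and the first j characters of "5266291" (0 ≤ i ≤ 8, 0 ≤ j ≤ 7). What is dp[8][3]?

7

   ''  5  2  6  6  2  9  1
''  0  1  2  3  4  5  6  7
 7  1  1  2  3  4  5  6  7
 9  2  2  2  3  4  5  5  6
 9  3  3  3  3  4  5  5  6
 0  4  4  4  4  4  5  6  6
 2  5  5  4  5  5  4  5  6
 9  6  6  5  5  6  5  4  5
 1  7  7  6  6  6  6  5  4
 1  8  8  7  7  7  7  6  5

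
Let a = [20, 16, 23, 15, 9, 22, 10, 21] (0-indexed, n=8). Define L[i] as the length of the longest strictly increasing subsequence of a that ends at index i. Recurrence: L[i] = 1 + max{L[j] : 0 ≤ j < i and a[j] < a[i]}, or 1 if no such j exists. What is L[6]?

   i    0    1    2    3    4    5    6    7
a[i]   20   16   23   15    9   22   10   21
L[i]    1    1    2    1    1    2    2    3

2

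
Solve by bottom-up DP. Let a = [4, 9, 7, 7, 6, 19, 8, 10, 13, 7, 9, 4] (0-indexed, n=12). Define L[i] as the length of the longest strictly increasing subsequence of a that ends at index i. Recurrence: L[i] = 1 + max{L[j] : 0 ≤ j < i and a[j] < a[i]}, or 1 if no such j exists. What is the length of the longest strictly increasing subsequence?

5

   i    0    1    2    3    4    5    6    7    8    9   10   11
a[i]    4    9    7    7    6   19    8   10   13    7    9    4
L[i]    1    2    2    2    2    3    3    4    5    3    4    1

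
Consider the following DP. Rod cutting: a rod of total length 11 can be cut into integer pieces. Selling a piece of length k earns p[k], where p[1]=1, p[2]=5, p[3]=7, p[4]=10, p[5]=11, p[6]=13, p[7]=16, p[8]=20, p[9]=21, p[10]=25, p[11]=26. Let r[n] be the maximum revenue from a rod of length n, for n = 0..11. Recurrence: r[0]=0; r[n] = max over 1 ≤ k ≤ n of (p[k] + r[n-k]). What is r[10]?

   n    0    1    2    3    4    5    6    7    8    9   10   11
r[n]    0    1    5    7   10   12   15   17   20   22   25   27

25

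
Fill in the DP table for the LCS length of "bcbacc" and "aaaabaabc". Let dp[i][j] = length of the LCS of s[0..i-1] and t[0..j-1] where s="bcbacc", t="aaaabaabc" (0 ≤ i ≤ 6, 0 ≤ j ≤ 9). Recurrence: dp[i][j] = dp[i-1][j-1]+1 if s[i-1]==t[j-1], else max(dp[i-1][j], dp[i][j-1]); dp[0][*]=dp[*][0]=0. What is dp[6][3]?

1

   ''  a  a  a  a  b  a  a  b  c
''  0  0  0  0  0  0  0  0  0  0
 b  0  0  0  0  0  1  1  1  1  1
 c  0  0  0  0  0  1  1  1  1  2
 b  0  0  0  0  0  1  1  1  2  2
 a  0  1  1  1  1  1  2  2  2  2
 c  0  1  1  1  1  1  2  2  2  3
 c  0  1  1  1  1  1  2  2  2  3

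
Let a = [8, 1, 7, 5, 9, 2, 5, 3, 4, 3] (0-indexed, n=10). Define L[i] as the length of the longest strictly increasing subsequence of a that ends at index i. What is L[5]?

2

   i    0    1    2    3    4    5    6    7    8    9
a[i]    8    1    7    5    9    2    5    3    4    3
L[i]    1    1    2    2    3    2    3    3    4    3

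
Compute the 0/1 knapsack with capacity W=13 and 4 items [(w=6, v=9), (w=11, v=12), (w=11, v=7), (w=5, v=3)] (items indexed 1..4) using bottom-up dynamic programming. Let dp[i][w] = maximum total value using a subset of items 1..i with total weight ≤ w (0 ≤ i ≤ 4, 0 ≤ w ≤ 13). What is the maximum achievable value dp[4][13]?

i\w   0   1   2   3   4   5   6   7   8   9  10  11  12  13
  0   0   0   0   0   0   0   0   0   0   0   0   0   0   0
  1   0   0   0   0   0   0   9   9   9   9   9   9   9   9
  2   0   0   0   0   0   0   9   9   9   9   9  12  12  12
  3   0   0   0   0   0   0   9   9   9   9   9  12  12  12
  4   0   0   0   0   0   3   9   9   9   9   9  12  12  12

12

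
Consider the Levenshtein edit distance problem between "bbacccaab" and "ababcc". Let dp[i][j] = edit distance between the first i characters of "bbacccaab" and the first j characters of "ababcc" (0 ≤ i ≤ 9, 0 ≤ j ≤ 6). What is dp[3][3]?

   ''  a  b  a  b  c  c
''  0  1  2  3  4  5  6
 b  1  1  1  2  3  4  5
 b  2  2  1  2  2  3  4
 a  3  2  2  1  2  3  4
 c  4  3  3  2  2  2  3
 c  5  4  4  3  3  2  2
 c  6  5  5  4  4  3  2
 a  7  6  6  5  5  4  3
 a  8  7  7  6  6  5  4
 b  9  8  7  7  6  6  5

1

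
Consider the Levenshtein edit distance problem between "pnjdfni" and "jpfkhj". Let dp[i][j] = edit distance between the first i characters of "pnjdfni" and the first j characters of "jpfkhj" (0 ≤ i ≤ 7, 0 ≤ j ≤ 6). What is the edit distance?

6

   ''  j  p  f  k  h  j
''  0  1  2  3  4  5  6
 p  1  1  1  2  3  4  5
 n  2  2  2  2  3  4  5
 j  3  2  3  3  3  4  4
 d  4  3  3  4  4  4  5
 f  5  4  4  3  4  5  5
 n  6  5  5  4  4  5  6
 i  7  6  6  5  5  5  6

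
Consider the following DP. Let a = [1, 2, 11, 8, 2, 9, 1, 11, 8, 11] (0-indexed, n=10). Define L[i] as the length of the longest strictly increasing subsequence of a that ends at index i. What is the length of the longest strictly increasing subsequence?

5

   i    0    1    2    3    4    5    6    7    8    9
a[i]    1    2   11    8    2    9    1   11    8   11
L[i]    1    2    3    3    2    4    1    5    3    5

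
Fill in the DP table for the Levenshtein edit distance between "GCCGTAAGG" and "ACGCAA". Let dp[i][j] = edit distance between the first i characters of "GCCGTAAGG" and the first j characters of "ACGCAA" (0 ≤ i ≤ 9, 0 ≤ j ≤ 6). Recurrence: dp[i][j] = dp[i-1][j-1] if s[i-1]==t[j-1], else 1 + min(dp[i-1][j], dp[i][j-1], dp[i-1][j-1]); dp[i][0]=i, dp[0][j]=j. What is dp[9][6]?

   ''  A  C  G  C  A  A
''  0  1  2  3  4  5  6
 G  1  1  2  2  3  4  5
 C  2  2  1  2  2  3  4
 C  3  3  2  2  2  3  4
 G  4  4  3  2  3  3  4
 T  5  5  4  3  3  4  4
 A  6  5  5  4  4  3  4
 A  7  6  6  5  5  4  3
 G  8  7  7  6  6  5  4
 G  9  8  8  7  7  6  5

5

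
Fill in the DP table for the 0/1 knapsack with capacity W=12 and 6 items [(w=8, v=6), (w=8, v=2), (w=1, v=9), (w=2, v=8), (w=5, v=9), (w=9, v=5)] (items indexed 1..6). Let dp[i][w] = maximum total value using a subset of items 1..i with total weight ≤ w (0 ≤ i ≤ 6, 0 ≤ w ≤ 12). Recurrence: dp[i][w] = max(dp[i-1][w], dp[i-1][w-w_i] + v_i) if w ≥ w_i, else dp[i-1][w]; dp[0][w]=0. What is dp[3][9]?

15

i\w   0   1   2   3   4   5   6   7   8   9  10  11  12
  0   0   0   0   0   0   0   0   0   0   0   0   0   0
  1   0   0   0   0   0   0   0   0   6   6   6   6   6
  2   0   0   0   0   0   0   0   0   6   6   6   6   6
  3   0   9   9   9   9   9   9   9   9  15  15  15  15
  4   0   9   9  17  17  17  17  17  17  17  17  23  23
  5   0   9   9  17  17  17  18  18  26  26  26  26  26
  6   0   9   9  17  17  17  18  18  26  26  26  26  26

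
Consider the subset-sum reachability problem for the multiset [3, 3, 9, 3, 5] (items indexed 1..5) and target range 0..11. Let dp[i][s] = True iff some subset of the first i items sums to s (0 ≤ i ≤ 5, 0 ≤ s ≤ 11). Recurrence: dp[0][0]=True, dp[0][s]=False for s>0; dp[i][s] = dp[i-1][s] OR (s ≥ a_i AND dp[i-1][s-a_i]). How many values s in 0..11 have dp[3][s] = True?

i\s   0   1   2   3   4   5   6   7   8   9  10  11
  0   T   F   F   F   F   F   F   F   F   F   F   F
  1   T   F   F   T   F   F   F   F   F   F   F   F
  2   T   F   F   T   F   F   T   F   F   F   F   F
  3   T   F   F   T   F   F   T   F   F   T   F   F
  4   T   F   F   T   F   F   T   F   F   T   F   F
  5   T   F   F   T   F   T   T   F   T   T   F   T

4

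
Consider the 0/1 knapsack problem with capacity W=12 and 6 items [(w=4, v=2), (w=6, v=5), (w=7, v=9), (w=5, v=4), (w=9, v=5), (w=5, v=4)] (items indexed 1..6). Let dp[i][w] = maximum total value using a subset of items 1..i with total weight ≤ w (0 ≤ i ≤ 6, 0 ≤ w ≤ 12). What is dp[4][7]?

9

i\w   0   1   2   3   4   5   6   7   8   9  10  11  12
  0   0   0   0   0   0   0   0   0   0   0   0   0   0
  1   0   0   0   0   2   2   2   2   2   2   2   2   2
  2   0   0   0   0   2   2   5   5   5   5   7   7   7
  3   0   0   0   0   2   2   5   9   9   9   9  11  11
  4   0   0   0   0   2   4   5   9   9   9   9  11  13
  5   0   0   0   0   2   4   5   9   9   9   9  11  13
  6   0   0   0   0   2   4   5   9   9   9   9  11  13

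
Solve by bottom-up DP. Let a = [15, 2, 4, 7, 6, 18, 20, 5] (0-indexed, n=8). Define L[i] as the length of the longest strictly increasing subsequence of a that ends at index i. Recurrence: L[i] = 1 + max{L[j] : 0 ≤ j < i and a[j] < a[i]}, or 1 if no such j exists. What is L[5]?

   i    0    1    2    3    4    5    6    7
a[i]   15    2    4    7    6   18   20    5
L[i]    1    1    2    3    3    4    5    3

4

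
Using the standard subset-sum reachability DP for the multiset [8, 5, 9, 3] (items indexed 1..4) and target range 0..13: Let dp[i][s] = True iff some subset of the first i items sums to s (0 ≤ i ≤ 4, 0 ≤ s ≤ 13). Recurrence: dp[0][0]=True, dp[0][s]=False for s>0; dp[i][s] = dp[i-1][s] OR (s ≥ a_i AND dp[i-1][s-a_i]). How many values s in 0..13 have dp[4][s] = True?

i\s   0   1   2   3   4   5   6   7   8   9  10  11  12  13
  0   T   F   F   F   F   F   F   F   F   F   F   F   F   F
  1   T   F   F   F   F   F   F   F   T   F   F   F   F   F
  2   T   F   F   F   F   T   F   F   T   F   F   F   F   T
  3   T   F   F   F   F   T   F   F   T   T   F   F   F   T
  4   T   F   F   T   F   T   F   F   T   T   F   T   T   T

8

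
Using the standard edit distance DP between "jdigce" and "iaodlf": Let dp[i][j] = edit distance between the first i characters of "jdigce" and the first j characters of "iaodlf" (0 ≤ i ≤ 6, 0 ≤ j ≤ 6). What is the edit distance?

6

   ''  i  a  o  d  l  f
''  0  1  2  3  4  5  6
 j  1  1  2  3  4  5  6
 d  2  2  2  3  3  4  5
 i  3  2  3  3  4  4  5
 g  4  3  3  4  4  5  5
 c  5  4  4  4  5  5  6
 e  6  5  5  5  5  6  6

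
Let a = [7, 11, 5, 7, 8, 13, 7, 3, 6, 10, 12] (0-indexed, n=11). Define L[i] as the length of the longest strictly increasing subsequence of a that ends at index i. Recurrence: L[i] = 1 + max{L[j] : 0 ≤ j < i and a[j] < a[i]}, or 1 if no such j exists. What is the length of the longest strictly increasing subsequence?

   i    0    1    2    3    4    5    6    7    8    9   10
a[i]    7   11    5    7    8   13    7    3    6   10   12
L[i]    1    2    1    2    3    4    2    1    2    4    5

5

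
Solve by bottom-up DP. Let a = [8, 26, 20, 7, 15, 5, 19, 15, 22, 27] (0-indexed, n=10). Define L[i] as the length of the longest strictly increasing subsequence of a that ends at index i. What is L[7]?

   i    0    1    2    3    4    5    6    7    8    9
a[i]    8   26   20    7   15    5   19   15   22   27
L[i]    1    2    2    1    2    1    3    2    4    5

2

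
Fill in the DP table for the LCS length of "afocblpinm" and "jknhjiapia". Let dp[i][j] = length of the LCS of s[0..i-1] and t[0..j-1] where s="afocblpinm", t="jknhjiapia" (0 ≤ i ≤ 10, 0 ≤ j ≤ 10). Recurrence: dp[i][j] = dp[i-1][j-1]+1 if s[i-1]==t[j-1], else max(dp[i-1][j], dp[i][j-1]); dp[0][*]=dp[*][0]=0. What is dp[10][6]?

1

   ''  j  k  n  h  j  i  a  p  i  a
''  0  0  0  0  0  0  0  0  0  0  0
 a  0  0  0  0  0  0  0  1  1  1  1
 f  0  0  0  0  0  0  0  1  1  1  1
 o  0  0  0  0  0  0  0  1  1  1  1
 c  0  0  0  0  0  0  0  1  1  1  1
 b  0  0  0  0  0  0  0  1  1  1  1
 l  0  0  0  0  0  0  0  1  1  1  1
 p  0  0  0  0  0  0  0  1  2  2  2
 i  0  0  0  0  0  0  1  1  2  3  3
 n  0  0  0  1  1  1  1  1  2  3  3
 m  0  0  0  1  1  1  1  1  2  3  3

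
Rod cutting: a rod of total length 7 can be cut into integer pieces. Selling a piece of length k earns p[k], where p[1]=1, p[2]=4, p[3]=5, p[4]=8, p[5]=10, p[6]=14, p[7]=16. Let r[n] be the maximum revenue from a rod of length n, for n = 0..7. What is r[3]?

5

   n    0    1    2    3    4    5    6    7
r[n]    0    1    4    5    8   10   14   16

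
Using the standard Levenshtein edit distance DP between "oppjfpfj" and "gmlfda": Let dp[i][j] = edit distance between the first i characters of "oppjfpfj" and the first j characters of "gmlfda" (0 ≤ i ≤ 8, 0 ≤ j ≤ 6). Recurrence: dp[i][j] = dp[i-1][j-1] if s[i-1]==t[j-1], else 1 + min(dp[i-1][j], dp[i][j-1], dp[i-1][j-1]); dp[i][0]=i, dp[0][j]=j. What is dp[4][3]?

4

   ''  g  m  l  f  d  a
''  0  1  2  3  4  5  6
 o  1  1  2  3  4  5  6
 p  2  2  2  3  4  5  6
 p  3  3  3  3  4  5  6
 j  4  4  4  4  4  5  6
 f  5  5  5  5  4  5  6
 p  6  6  6  6  5  5  6
 f  7  7  7  7  6  6  6
 j  8  8  8  8  7  7  7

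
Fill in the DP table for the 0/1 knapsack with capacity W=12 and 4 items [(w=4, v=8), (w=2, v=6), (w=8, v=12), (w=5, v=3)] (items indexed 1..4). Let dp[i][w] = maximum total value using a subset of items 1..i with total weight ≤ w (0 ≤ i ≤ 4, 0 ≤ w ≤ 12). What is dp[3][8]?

14

i\w   0   1   2   3   4   5   6   7   8   9  10  11  12
  0   0   0   0   0   0   0   0   0   0   0   0   0   0
  1   0   0   0   0   8   8   8   8   8   8   8   8   8
  2   0   0   6   6   8   8  14  14  14  14  14  14  14
  3   0   0   6   6   8   8  14  14  14  14  18  18  20
  4   0   0   6   6   8   8  14  14  14  14  18  18  20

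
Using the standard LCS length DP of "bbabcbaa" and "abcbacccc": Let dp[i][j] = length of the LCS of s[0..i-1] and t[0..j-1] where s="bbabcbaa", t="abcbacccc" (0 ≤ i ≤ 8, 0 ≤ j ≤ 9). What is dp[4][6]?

   ''  a  b  c  b  a  c  c  c  c
''  0  0  0  0  0  0  0  0  0  0
 b  0  0  1  1  1  1  1  1  1  1
 b  0  0  1  1  2  2  2  2  2  2
 a  0  1  1  1  2  3  3  3  3  3
 b  0  1  2  2  2  3  3  3  3  3
 c  0  1  2  3  3  3  4  4  4  4
 b  0  1  2  3  4  4  4  4  4  4
 a  0  1  2  3  4  5  5  5  5  5
 a  0  1  2  3  4  5  5  5  5  5

3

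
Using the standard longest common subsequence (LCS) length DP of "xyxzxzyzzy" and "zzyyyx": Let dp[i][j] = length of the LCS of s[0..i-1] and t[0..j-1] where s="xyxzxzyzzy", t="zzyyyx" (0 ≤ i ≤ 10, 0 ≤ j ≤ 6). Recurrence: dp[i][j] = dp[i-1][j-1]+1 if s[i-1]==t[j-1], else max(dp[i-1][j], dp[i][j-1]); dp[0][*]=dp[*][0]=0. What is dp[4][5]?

1

   ''  z  z  y  y  y  x
''  0  0  0  0  0  0  0
 x  0  0  0  0  0  0  1
 y  0  0  0  1  1  1  1
 x  0  0  0  1  1  1  2
 z  0  1  1  1  1  1  2
 x  0  1  1  1  1  1  2
 z  0  1  2  2  2  2  2
 y  0  1  2  3  3  3  3
 z  0  1  2  3  3  3  3
 z  0  1  2  3  3  3  3
 y  0  1  2  3  4  4  4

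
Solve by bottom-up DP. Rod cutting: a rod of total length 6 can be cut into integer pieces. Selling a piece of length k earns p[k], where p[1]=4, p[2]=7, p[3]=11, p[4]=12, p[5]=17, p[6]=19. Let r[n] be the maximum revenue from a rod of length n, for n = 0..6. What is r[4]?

   n    0    1    2    3    4    5    6
r[n]    0    4    8   12   16   20   24

16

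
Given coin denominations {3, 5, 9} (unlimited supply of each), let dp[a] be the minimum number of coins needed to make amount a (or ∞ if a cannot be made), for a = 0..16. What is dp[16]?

 a  0  1  2  3  4  5  6  7  8  9 10 11 12 13 14 15 16
dp  0  -  -  1  -  1  2  -  2  1  2  3  2  3  2  3  4
(- denotes ∞ / unreachable)

4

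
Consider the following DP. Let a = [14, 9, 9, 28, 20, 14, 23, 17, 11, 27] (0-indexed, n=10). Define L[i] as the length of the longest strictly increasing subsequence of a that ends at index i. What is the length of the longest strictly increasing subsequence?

4

   i    0    1    2    3    4    5    6    7    8    9
a[i]   14    9    9   28   20   14   23   17   11   27
L[i]    1    1    1    2    2    2    3    3    2    4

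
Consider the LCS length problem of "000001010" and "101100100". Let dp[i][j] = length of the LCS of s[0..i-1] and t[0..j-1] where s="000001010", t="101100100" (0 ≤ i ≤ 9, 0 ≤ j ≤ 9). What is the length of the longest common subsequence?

   ''  1  0  1  1  0  0  1  0  0
''  0  0  0  0  0  0  0  0  0  0
 0  0  0  1  1  1  1  1  1  1  1
 0  0  0  1  1  1  2  2  2  2  2
 0  0  0  1  1  1  2  3  3  3  3
 0  0  0  1  1  1  2  3  3  4  4
 0  0  0  1  1  1  2  3  3  4  5
 1  0  1  1  2  2  2  3  4  4  5
 0  0  1  2  2  2  3  3  4  5  5
 1  0  1  2  3  3  3  3  4  5  5
 0  0  1  2  3  3  4  4  4  5  6

6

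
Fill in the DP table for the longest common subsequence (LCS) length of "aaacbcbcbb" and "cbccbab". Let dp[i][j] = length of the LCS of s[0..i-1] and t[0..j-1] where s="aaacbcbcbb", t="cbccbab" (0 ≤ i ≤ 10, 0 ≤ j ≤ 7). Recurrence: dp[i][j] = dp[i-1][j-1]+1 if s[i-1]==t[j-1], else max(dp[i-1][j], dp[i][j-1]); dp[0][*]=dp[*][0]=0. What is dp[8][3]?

   ''  c  b  c  c  b  a  b
''  0  0  0  0  0  0  0  0
 a  0  0  0  0  0  0  1  1
 a  0  0  0  0  0  0  1  1
 a  0  0  0  0  0  0  1  1
 c  0  1  1  1  1  1  1  1
 b  0  1  2  2  2  2  2  2
 c  0  1  2  3  3  3  3  3
 b  0  1  2  3  3  4  4  4
 c  0  1  2  3  4  4  4  4
 b  0  1  2  3  4  5  5  5
 b  0  1  2  3  4  5  5  6

3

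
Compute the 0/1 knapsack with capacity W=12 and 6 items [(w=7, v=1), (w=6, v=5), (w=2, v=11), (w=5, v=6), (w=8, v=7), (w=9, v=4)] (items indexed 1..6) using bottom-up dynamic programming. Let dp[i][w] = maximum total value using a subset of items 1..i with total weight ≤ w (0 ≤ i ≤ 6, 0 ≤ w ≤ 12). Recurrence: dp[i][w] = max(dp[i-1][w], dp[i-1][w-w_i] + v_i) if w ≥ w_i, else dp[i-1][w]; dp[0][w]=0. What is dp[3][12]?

i\w   0   1   2   3   4   5   6   7   8   9  10  11  12
  0   0   0   0   0   0   0   0   0   0   0   0   0   0
  1   0   0   0   0   0   0   0   1   1   1   1   1   1
  2   0   0   0   0   0   0   5   5   5   5   5   5   5
  3   0   0  11  11  11  11  11  11  16  16  16  16  16
  4   0   0  11  11  11  11  11  17  17  17  17  17  17
  5   0   0  11  11  11  11  11  17  17  17  18  18  18
  6   0   0  11  11  11  11  11  17  17  17  18  18  18

16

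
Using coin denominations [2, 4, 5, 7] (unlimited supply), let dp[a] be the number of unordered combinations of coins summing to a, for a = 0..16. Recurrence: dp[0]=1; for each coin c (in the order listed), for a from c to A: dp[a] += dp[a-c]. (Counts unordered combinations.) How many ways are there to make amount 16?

after  coin     0     1     2     3     4     5     6     7     8     9    10    11    12    13    14    15    16
          2     1     0     1     0     1     0     1     0     1     0     1     0     1     0     1     0     1
          4     1     0     1     0     2     0     2     0     3     0     3     0     4     0     4     0     5
          5     1     0     1     0     2     1     2     1     3     2     4     2     5     3     6     4     7
          7     1     0     1     0     2     1     2     2     3     3     4     4     6     5     8     7    10

10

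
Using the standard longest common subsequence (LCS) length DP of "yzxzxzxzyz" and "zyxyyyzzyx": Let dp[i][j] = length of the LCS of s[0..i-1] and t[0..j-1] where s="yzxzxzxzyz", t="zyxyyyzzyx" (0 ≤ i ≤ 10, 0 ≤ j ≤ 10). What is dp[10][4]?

3

   ''  z  y  x  y  y  y  z  z  y  x
''  0  0  0  0  0  0  0  0  0  0  0
 y  0  0  1  1  1  1  1  1  1  1  1
 z  0  1  1  1  1  1  1  2  2  2  2
 x  0  1  1  2  2  2  2  2  2  2  3
 z  0  1  1  2  2  2  2  3  3  3  3
 x  0  1  1  2  2  2  2  3  3  3  4
 z  0  1  1  2  2  2  2  3  4  4  4
 x  0  1  1  2  2  2  2  3  4  4  5
 z  0  1  1  2  2  2  2  3  4  4  5
 y  0  1  2  2  3  3  3  3  4  5  5
 z  0  1  2  2  3  3  3  4  4  5  5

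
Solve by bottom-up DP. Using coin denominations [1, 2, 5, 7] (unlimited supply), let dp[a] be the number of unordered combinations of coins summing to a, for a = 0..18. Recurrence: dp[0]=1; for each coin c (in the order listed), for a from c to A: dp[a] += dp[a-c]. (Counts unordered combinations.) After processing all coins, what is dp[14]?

23

after  coin     0     1     2     3     4     5     6     7     8     9    10    11    12    13    14    15    16    17    18
          1     1     1     1     1     1     1     1     1     1     1     1     1     1     1     1     1     1     1     1
          2     1     1     2     2     3     3     4     4     5     5     6     6     7     7     8     8     9     9    10
          5     1     1     2     2     3     4     5     6     7     8    10    11    13    14    16    18    20    22    24
          7     1     1     2     2     3     4     5     7     8    10    12    14    17    19    23    26    30    34    38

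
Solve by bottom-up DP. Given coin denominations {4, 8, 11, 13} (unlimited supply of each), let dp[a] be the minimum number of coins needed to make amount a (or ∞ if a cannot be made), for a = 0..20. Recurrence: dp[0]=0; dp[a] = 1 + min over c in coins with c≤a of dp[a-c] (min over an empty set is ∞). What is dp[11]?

 a  0  1  2  3  4  5  6  7  8  9 10 11 12 13 14 15 16 17 18 19 20
dp  0  -  -  -  1  -  -  -  1  -  -  1  2  1  -  2  2  2  -  2  3
(- denotes ∞ / unreachable)

1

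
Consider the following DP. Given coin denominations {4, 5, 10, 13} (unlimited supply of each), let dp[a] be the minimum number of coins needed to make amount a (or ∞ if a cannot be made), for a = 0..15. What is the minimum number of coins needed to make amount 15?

2

 a  0  1  2  3  4  5  6  7  8  9 10 11 12 13 14 15
dp  0  -  -  -  1  1  -  -  2  2  1  -  3  1  2  2
(- denotes ∞ / unreachable)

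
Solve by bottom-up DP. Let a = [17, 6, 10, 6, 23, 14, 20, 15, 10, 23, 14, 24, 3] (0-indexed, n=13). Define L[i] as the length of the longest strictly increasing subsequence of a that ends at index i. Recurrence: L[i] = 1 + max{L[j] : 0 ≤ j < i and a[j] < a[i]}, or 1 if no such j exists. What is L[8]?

2

   i    0    1    2    3    4    5    6    7    8    9   10   11   12
a[i]   17    6   10    6   23   14   20   15   10   23   14   24    3
L[i]    1    1    2    1    3    3    4    4    2    5    3    6    1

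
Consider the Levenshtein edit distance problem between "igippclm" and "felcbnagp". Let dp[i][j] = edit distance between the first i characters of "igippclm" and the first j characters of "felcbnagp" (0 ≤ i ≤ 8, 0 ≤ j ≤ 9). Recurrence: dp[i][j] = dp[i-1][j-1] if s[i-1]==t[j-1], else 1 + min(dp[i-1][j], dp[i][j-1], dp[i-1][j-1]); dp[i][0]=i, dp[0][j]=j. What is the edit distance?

   ''  f  e  l  c  b  n  a  g  p
''  0  1  2  3  4  5  6  7  8  9
 i  1  1  2  3  4  5  6  7  8  9
 g  2  2  2  3  4  5  6  7  7  8
 i  3  3  3  3  4  5  6  7  8  8
 p  4  4  4  4  4  5  6  7  8  8
 p  5  5  5  5  5  5  6  7  8  8
 c  6  6  6  6  5  6  6  7  8  9
 l  7  7  7  6  6  6  7  7  8  9
 m  8  8  8  7  7  7  7  8  8  9

9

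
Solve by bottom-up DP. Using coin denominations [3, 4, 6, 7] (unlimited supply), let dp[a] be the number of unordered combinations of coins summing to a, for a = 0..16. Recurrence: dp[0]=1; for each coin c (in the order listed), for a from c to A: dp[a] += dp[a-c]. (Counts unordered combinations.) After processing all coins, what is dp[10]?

3

after  coin     0     1     2     3     4     5     6     7     8     9    10    11    12    13    14    15    16
          3     1     0     0     1     0     0     1     0     0     1     0     0     1     0     0     1     0
          4     1     0     0     1     1     0     1     1     1     1     1     1     2     1     1     2     2
          6     1     0     0     1     1     0     2     1     1     2     2     1     4     2     2     4     4
          7     1     0     0     1     1     0     2     2     1     2     3     2     4     4     4     5     6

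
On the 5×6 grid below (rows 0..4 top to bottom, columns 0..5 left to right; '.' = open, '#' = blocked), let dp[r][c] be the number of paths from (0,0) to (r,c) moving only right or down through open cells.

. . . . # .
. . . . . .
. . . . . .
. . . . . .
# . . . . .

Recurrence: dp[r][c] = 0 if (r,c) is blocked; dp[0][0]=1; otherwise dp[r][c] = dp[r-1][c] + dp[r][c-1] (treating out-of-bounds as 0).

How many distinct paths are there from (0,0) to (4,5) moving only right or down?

r\c   0   1   2   3   4   5
  0   1   1   1   1   0   0
  1   1   2   3   4   4   4
  2   1   3   6  10  14  18
  3   1   4  10  20  34  52
  4   0   4  14  34  68 120

120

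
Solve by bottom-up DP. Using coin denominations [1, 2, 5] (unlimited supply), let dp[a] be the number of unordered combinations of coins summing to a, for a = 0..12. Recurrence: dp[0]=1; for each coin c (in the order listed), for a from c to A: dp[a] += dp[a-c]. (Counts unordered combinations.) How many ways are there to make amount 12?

13

after  coin     0     1     2     3     4     5     6     7     8     9    10    11    12
          1     1     1     1     1     1     1     1     1     1     1     1     1     1
          2     1     1     2     2     3     3     4     4     5     5     6     6     7
          5     1     1     2     2     3     4     5     6     7     8    10    11    13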